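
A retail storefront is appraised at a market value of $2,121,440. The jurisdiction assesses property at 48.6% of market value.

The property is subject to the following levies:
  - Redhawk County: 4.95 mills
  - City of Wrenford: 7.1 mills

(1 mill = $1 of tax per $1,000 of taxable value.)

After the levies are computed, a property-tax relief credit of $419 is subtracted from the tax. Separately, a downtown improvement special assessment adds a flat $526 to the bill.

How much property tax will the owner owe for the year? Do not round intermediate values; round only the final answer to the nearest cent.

$12,530.79

Assessed value = $2,121,440 × 0.486 = $1,031,019.84
Redhawk County: $1,031,019.84 × 0.00495 = $5,103.548208
City of Wrenford: $1,031,019.84 × 0.0071 = $7,320.240864
Levies subtotal = $12,423.789072
After credit = $12,423.789072 − $419 = $12,004.789072
Total = $12,004.789072 + $526 = $12,530.789072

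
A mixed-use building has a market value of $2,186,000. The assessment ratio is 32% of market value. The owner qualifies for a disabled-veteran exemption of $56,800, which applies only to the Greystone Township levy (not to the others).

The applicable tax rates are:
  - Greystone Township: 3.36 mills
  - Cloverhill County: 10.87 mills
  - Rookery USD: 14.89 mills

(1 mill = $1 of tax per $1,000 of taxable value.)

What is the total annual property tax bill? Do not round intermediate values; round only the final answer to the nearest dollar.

$20,179

Assessed value = $2,186,000 × 0.32 = $699,520
Greystone Township: ($699,520 − $56,800) × 0.00336 = $642,720 × 0.00336 = $2,159.5392
Cloverhill County: $699,520 × 0.01087 = $7,603.7824
Rookery USD: $699,520 × 0.01489 = $10,415.8528
Total = $20,179.1744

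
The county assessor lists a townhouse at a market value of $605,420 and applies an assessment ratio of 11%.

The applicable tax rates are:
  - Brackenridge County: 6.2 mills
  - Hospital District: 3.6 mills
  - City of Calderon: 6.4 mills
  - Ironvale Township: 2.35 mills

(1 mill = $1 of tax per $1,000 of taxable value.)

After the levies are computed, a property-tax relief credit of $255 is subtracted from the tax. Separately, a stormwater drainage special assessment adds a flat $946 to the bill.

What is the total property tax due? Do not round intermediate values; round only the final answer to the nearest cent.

Assessed value = $605,420 × 0.11 = $66,596.2
Brackenridge County: $66,596.2 × 0.0062 = $412.89644
Hospital District: $66,596.2 × 0.0036 = $239.74632
City of Calderon: $66,596.2 × 0.0064 = $426.21568
Ironvale Township: $66,596.2 × 0.00235 = $156.50107
Levies subtotal = $1,235.35951
After credit = $1,235.35951 − $255 = $980.35951
Total = $980.35951 + $946 = $1,926.35951

$1,926.36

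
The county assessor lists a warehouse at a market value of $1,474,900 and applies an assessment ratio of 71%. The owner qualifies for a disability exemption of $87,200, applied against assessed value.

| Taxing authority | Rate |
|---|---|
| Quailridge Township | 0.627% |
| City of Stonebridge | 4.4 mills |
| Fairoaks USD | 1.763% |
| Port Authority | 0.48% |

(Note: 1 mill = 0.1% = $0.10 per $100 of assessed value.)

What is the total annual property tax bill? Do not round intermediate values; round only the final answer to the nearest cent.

$31,775.30

Assessed value = $1,474,900 × 0.71 = $1,047,179
Taxable value = $1,047,179 − $87,200 = $959,979
Quailridge Township: $959,979 × 0.00627 = $6,019.06833
City of Stonebridge: $959,979 × 0.0044 = $4,223.9076
Fairoaks USD: $959,979 × 0.01763 = $16,924.42977
Port Authority: $959,979 × 0.0048 = $4,607.8992
Total = $31,775.3049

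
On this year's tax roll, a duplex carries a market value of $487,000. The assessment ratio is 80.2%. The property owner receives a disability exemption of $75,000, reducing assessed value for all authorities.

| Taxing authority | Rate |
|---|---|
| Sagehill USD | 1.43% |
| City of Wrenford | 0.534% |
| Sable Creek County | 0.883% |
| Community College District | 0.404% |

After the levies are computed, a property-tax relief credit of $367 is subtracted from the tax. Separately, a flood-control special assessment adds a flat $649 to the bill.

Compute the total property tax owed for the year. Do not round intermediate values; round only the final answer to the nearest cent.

$10,541.31

Assessed value = $487,000 × 0.802 = $390,574
Taxable value = $390,574 − $75,000 = $315,574
Sagehill USD: $315,574 × 0.0143 = $4,512.7082
City of Wrenford: $315,574 × 0.00534 = $1,685.16516
Sable Creek County: $315,574 × 0.00883 = $2,786.51842
Community College District: $315,574 × 0.00404 = $1,274.91896
Levies subtotal = $10,259.31074
After credit = $10,259.31074 − $367 = $9,892.31074
Total = $9,892.31074 + $649 = $10,541.31074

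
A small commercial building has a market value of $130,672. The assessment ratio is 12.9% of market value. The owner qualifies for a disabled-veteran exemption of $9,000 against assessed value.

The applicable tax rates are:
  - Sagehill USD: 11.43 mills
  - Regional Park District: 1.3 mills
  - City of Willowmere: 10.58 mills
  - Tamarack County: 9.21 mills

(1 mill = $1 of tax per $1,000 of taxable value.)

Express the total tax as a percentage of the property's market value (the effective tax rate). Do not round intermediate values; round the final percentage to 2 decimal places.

0.20%

Assessed value = $130,672 × 0.129 = $16,856.688
Taxable value = $16,856.688 − $9,000 = $7,856.688
Sagehill USD: $7,856.688 × 0.01143 = $89.80194384
Regional Park District: $7,856.688 × 0.0013 = $10.2136944
City of Willowmere: $7,856.688 × 0.01058 = $83.12375904
Tamarack County: $7,856.688 × 0.00921 = $72.36009648
Total tax = $255.49949376
Effective rate = $255.49949376 ÷ $130,672 = 0.20% of market value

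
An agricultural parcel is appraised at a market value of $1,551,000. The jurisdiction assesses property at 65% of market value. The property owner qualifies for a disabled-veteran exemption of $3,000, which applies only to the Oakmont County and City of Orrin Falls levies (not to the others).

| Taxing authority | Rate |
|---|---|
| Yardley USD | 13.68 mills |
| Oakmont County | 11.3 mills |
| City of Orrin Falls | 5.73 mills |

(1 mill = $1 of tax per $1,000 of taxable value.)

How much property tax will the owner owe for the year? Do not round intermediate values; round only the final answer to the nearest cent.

$30,909.20

Assessed value = $1,551,000 × 0.65 = $1,008,150
Yardley USD: $1,008,150 × 0.01368 = $13,791.492
Oakmont County: ($1,008,150 − $3,000) × 0.0113 = $1,005,150 × 0.0113 = $11,358.195
City of Orrin Falls: ($1,008,150 − $3,000) × 0.00573 = $1,005,150 × 0.00573 = $5,759.5095
Total = $30,909.1965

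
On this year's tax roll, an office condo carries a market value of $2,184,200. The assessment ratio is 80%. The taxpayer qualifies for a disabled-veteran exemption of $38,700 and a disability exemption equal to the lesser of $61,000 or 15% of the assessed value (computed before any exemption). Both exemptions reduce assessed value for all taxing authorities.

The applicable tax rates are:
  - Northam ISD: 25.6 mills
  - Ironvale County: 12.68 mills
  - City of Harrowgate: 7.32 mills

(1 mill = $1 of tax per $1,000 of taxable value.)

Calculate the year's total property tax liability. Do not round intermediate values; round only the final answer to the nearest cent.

$75,133.30

Assessed value = $2,184,200 × 0.8 = $1,747,360
Disability exemption = min($61,000, 15% × $1,747,360) = min($61,000, $262,104) = $61,000 (dollar cap binds)
Taxable value = $1,747,360 − $38,700 − $61,000 = $1,647,660
Northam ISD: $1,647,660 × 0.0256 = $42,180.096
Ironvale County: $1,647,660 × 0.01268 = $20,892.3288
City of Harrowgate: $1,647,660 × 0.00732 = $12,060.8712
Total = $75,133.296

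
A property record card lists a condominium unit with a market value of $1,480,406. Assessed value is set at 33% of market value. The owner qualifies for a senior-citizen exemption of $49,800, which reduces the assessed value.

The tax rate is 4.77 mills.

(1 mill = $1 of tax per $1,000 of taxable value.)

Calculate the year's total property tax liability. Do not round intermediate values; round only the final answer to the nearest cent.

$2,092.76

Assessed value = $1,480,406 × 0.33 = $488,533.98
Taxable value = $488,533.98 − $49,800 = $438,733.98
Tax = $438,733.98 × 0.00477 = $2,092.7610846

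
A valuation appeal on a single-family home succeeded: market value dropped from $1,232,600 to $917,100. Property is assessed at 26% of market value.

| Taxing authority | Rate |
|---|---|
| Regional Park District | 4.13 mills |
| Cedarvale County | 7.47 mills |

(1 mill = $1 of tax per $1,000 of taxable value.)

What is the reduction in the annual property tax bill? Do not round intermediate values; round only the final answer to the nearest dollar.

Old assessed value = $1,232,600 × 0.26 = $320,476
New assessed value = $917,100 × 0.26 = $238,446
Combined rate = 0.00413 + 0.00747 = 0.0116
Old tax = $320,476 × 0.0116 = $3,717.5216
New tax = $238,446 × 0.0116 = $2,765.9736
Reduction = $3,717.5216 − $2,765.9736 = $951.548

$952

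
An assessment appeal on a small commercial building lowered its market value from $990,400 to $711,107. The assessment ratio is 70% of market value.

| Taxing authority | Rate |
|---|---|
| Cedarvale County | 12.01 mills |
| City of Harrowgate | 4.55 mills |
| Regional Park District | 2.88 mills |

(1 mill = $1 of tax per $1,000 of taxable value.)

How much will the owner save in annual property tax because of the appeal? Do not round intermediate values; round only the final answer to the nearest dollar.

$3,801

Old assessed value = $990,400 × 0.7 = $693,280
New assessed value = $711,107 × 0.7 = $497,774.9
Combined rate = 0.01201 + 0.00455 + 0.00288 = 0.01944
Old tax = $693,280 × 0.01944 = $13,477.3632
New tax = $497,774.9 × 0.01944 = $9,676.744056
Reduction = $13,477.3632 − $9,676.744056 = $3,800.619144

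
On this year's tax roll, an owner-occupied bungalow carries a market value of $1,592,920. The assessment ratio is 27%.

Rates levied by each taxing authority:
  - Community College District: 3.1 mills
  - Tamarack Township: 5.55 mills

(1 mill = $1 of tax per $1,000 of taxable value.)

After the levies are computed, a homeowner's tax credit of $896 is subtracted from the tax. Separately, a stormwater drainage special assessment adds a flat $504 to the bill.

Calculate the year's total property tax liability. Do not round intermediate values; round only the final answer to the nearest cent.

Assessed value = $1,592,920 × 0.27 = $430,088.4
Community College District: $430,088.4 × 0.0031 = $1,333.27404
Tamarack Township: $430,088.4 × 0.00555 = $2,386.99062
Levies subtotal = $3,720.26466
After credit = $3,720.26466 − $896 = $2,824.26466
Total = $2,824.26466 + $504 = $3,328.26466

$3,328.26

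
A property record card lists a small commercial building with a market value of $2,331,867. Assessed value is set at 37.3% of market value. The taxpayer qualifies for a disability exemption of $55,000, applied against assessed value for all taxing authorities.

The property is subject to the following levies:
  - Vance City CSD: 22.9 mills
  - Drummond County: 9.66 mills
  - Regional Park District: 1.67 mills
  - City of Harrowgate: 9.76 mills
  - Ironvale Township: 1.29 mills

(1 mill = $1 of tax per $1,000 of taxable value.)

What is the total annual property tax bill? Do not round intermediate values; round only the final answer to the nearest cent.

$36,893.53

Assessed value = $2,331,867 × 0.373 = $869,786.391
Taxable value = $869,786.391 − $55,000 = $814,786.391
Vance City CSD: $814,786.391 × 0.0229 = $18,658.6083539
Drummond County: $814,786.391 × 0.00966 = $7,870.83653706
Regional Park District: $814,786.391 × 0.00167 = $1,360.69327297
City of Harrowgate: $814,786.391 × 0.00976 = $7,952.31517616
Ironvale Township: $814,786.391 × 0.00129 = $1,051.07444439
Total = $18,658.6083539 + $7,870.83653706 + $1,360.69327297 + $7,952.31517616 + $1,051.07444439 = $36,893.52778448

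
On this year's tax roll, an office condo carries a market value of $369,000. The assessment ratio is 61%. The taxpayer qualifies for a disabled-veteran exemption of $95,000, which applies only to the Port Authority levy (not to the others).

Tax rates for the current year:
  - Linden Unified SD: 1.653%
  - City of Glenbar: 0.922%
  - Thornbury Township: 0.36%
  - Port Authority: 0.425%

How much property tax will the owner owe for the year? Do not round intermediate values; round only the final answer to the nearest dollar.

$7,159

Assessed value = $369,000 × 0.61 = $225,090
Linden Unified SD: $225,090 × 0.01653 = $3,720.7377
City of Glenbar: $225,090 × 0.00922 = $2,075.3298
Thornbury Township: $225,090 × 0.0036 = $810.324
Port Authority: ($225,090 − $95,000) × 0.00425 = $130,090 × 0.00425 = $552.8825
Total = $7,159.274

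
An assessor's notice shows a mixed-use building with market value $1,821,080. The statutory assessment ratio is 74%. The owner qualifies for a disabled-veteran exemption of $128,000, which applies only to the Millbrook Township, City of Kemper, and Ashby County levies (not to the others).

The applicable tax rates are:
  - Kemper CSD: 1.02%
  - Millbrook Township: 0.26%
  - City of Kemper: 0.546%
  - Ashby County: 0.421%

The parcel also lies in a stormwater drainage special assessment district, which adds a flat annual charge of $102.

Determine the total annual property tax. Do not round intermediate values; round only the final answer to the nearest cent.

Assessed value = $1,821,080 × 0.74 = $1,347,599.2
Kemper CSD: $1,347,599.2 × 0.0102 = $13,745.51184
Millbrook Township: ($1,347,599.2 − $128,000) × 0.0026 = $1,219,599.2 × 0.0026 = $3,170.95792
City of Kemper: ($1,347,599.2 − $128,000) × 0.00546 = $1,219,599.2 × 0.00546 = $6,659.011632
Ashby County: ($1,347,599.2 − $128,000) × 0.00421 = $1,219,599.2 × 0.00421 = $5,134.512632
Levies subtotal = $28,709.994024
Total = $28,709.994024 + $102 = $28,811.994024

$28,811.99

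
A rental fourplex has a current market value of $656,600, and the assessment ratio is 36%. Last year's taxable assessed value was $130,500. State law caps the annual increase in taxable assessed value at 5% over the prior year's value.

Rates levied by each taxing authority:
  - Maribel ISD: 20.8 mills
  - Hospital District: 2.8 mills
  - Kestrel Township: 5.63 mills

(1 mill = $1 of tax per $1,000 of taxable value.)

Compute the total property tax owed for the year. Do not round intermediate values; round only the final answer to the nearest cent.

$4,005.24

Uncapped assessed value = $656,600 × 0.36 = $236,376
Cap limit = $130,500 × 1.05 = $137,025
Taxable assessed value = min($236,376, $137,025) = $137,025 (cap binds)
Maribel ISD: $137,025 × 0.0208 = $2,850.12
Hospital District: $137,025 × 0.0028 = $383.67
Kestrel Township: $137,025 × 0.00563 = $771.45075
Total = $4,005.24075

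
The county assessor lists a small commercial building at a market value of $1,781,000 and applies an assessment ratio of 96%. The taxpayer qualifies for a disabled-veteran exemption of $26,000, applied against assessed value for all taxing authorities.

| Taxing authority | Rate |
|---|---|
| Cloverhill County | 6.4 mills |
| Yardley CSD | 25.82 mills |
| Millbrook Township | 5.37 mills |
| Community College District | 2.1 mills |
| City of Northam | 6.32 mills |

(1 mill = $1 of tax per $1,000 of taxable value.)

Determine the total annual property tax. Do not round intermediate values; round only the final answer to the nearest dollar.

$77,470

Assessed value = $1,781,000 × 0.96 = $1,709,760
Taxable value = $1,709,760 − $26,000 = $1,683,760
Cloverhill County: $1,683,760 × 0.0064 = $10,776.064
Yardley CSD: $1,683,760 × 0.02582 = $43,474.6832
Millbrook Township: $1,683,760 × 0.00537 = $9,041.7912
Community College District: $1,683,760 × 0.0021 = $3,535.896
City of Northam: $1,683,760 × 0.00632 = $10,641.3632
Total = $10,776.064 + $43,474.6832 + $9,041.7912 + $3,535.896 + $10,641.3632 = $77,469.7976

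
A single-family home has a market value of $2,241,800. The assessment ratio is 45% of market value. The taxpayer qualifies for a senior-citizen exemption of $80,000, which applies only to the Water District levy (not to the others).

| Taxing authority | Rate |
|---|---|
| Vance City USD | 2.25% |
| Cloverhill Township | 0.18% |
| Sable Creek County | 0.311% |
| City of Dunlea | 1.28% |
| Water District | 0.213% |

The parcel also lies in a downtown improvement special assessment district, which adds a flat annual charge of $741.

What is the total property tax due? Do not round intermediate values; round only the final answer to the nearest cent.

$43,283.62

Assessed value = $2,241,800 × 0.45 = $1,008,810
Vance City USD: $1,008,810 × 0.0225 = $22,698.225
Cloverhill Township: $1,008,810 × 0.0018 = $1,815.858
Sable Creek County: $1,008,810 × 0.00311 = $3,137.3991
City of Dunlea: $1,008,810 × 0.0128 = $12,912.768
Water District: ($1,008,810 − $80,000) × 0.00213 = $928,810 × 0.00213 = $1,978.3653
Levies subtotal = $42,542.6154
Total = $42,542.6154 + $741 = $43,283.6154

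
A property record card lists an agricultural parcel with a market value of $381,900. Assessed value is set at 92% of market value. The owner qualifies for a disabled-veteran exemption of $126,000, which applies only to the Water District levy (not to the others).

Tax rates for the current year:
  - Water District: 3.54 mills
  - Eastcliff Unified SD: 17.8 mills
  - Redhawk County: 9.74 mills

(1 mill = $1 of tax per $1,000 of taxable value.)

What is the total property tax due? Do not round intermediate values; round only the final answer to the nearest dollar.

$10,474

Assessed value = $381,900 × 0.92 = $351,348
Water District: ($351,348 − $126,000) × 0.00354 = $225,348 × 0.00354 = $797.73192
Eastcliff Unified SD: $351,348 × 0.0178 = $6,253.9944
Redhawk County: $351,348 × 0.00974 = $3,422.12952
Total = $10,473.85584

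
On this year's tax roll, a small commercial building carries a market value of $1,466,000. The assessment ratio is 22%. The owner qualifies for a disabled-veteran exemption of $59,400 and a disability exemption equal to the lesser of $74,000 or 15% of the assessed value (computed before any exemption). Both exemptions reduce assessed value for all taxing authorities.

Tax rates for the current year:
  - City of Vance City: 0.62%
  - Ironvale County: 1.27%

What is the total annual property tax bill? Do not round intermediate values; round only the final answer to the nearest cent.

$4,058.62

Assessed value = $1,466,000 × 0.22 = $322,520
Disability exemption = min($74,000, 15% × $322,520) = min($74,000, $48,378) = $48,378 (percentage binds)
Taxable value = $322,520 − $59,400 − $48,378 = $214,742
City of Vance City: $214,742 × 0.0062 = $1,331.4004
Ironvale County: $214,742 × 0.0127 = $2,727.2234
Total = $4,058.6238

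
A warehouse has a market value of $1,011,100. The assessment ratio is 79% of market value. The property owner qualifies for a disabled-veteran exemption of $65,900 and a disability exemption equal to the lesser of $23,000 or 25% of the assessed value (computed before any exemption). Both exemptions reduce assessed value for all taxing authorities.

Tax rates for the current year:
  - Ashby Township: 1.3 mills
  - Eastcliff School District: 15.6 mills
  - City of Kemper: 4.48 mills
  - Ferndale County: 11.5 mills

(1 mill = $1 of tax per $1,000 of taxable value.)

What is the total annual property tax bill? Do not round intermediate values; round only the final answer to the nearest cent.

Assessed value = $1,011,100 × 0.79 = $798,769
Disability exemption = min($23,000, 25% × $798,769) = min($23,000, $199,692.25) = $23,000 (dollar cap binds)
Taxable value = $798,769 − $65,900 − $23,000 = $709,869
Ashby Township: $709,869 × 0.0013 = $922.8297
Eastcliff School District: $709,869 × 0.0156 = $11,073.9564
City of Kemper: $709,869 × 0.00448 = $3,180.21312
Ferndale County: $709,869 × 0.0115 = $8,163.4935
Total = $23,340.49272

$23,340.49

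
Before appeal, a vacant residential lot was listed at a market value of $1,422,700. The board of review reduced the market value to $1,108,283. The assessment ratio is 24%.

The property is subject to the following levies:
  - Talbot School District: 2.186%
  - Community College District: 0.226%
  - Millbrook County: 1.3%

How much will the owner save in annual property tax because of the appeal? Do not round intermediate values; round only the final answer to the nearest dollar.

Old assessed value = $1,422,700 × 0.24 = $341,448
New assessed value = $1,108,283 × 0.24 = $265,987.92
Combined rate = 0.02186 + 0.00226 + 0.013 = 0.03712
Old tax = $341,448 × 0.03712 = $12,674.54976
New tax = $265,987.92 × 0.03712 = $9,873.4715904
Reduction = $12,674.54976 − $9,873.4715904 = $2,801.0781696

$2,801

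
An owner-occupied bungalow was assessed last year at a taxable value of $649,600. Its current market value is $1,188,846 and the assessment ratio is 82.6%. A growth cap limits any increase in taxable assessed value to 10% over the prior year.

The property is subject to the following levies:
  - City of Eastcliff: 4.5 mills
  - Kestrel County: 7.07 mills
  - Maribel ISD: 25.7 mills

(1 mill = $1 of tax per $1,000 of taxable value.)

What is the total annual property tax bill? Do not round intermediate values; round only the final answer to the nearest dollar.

$26,632

Uncapped assessed value = $1,188,846 × 0.826 = $981,986.796
Cap limit = $649,600 × 1.1 = $714,560
Taxable assessed value = min($981,986.796, $714,560) = $714,560 (cap binds)
City of Eastcliff: $714,560 × 0.0045 = $3,215.52
Kestrel County: $714,560 × 0.00707 = $5,051.9392
Maribel ISD: $714,560 × 0.0257 = $18,364.192
Total = $26,631.6512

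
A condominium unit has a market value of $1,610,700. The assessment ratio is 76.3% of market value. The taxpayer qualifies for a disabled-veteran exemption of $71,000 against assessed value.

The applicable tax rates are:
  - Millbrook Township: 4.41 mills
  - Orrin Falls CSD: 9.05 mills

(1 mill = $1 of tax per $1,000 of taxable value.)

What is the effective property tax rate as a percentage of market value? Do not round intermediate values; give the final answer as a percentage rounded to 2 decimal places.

Assessed value = $1,610,700 × 0.763 = $1,228,964.1
Taxable value = $1,228,964.1 − $71,000 = $1,157,964.1
Millbrook Township: $1,157,964.1 × 0.00441 = $5,106.621681
Orrin Falls CSD: $1,157,964.1 × 0.00905 = $10,479.575105
Total tax = $15,586.196786
Effective rate = $15,586.196786 ÷ $1,610,700 = 0.97% of market value

0.97%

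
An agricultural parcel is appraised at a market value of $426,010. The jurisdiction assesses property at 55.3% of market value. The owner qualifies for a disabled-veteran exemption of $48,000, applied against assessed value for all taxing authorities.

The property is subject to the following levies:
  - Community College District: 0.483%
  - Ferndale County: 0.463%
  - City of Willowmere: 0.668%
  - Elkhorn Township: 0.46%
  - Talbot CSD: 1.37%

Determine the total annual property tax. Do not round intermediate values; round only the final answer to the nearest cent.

$6,460.38

Assessed value = $426,010 × 0.553 = $235,583.53
Taxable value = $235,583.53 − $48,000 = $187,583.53
Community College District: $187,583.53 × 0.00483 = $906.0284499
Ferndale County: $187,583.53 × 0.00463 = $868.5117439
City of Willowmere: $187,583.53 × 0.00668 = $1,253.0579804
Elkhorn Township: $187,583.53 × 0.0046 = $862.884238
Talbot CSD: $187,583.53 × 0.0137 = $2,569.894361
Total = $906.0284499 + $868.5117439 + $1,253.0579804 + $862.884238 + $2,569.894361 = $6,460.3767732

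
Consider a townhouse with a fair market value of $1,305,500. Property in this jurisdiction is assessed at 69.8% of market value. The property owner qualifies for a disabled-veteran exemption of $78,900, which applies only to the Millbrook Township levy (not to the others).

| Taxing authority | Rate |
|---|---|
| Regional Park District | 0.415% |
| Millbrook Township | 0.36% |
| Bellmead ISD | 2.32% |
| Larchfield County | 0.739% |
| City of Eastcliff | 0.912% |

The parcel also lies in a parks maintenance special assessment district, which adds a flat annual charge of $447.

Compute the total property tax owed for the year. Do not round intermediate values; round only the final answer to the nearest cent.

Assessed value = $1,305,500 × 0.698 = $911,239
Regional Park District: $911,239 × 0.00415 = $3,781.64185
Millbrook Township: ($911,239 − $78,900) × 0.0036 = $832,339 × 0.0036 = $2,996.4204
Bellmead ISD: $911,239 × 0.0232 = $21,140.7448
Larchfield County: $911,239 × 0.00739 = $6,734.05621
City of Eastcliff: $911,239 × 0.00912 = $8,310.49968
Levies subtotal = $42,963.36294
Total = $42,963.36294 + $447 = $43,410.36294

$43,410.36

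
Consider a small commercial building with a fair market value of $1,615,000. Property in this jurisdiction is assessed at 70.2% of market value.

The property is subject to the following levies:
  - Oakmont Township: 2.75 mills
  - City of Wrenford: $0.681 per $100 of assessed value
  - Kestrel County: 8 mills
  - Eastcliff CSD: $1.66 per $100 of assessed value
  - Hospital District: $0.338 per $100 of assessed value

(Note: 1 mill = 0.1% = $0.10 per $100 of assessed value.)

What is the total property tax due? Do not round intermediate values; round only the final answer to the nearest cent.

Assessed value = $1,615,000 × 0.702 = $1,133,730
Oakmont Township: $1,133,730 × 0.00275 = $3,117.7575
City of Wrenford: $1,133,730 × 0.00681 = $7,720.7013
Kestrel County: $1,133,730 × 0.008 = $9,069.84
Eastcliff CSD: $1,133,730 × 0.0166 = $18,819.918
Hospital District: $1,133,730 × 0.00338 = $3,832.0074
Total = $42,560.2242

$42,560.22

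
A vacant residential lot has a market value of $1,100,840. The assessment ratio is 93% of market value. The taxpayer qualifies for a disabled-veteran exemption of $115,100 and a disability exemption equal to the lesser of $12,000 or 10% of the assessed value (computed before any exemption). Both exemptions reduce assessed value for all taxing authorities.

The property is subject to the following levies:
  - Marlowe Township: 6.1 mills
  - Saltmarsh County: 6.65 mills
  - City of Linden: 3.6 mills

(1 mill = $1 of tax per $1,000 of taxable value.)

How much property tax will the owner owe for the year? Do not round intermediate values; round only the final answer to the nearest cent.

$14,660.74

Assessed value = $1,100,840 × 0.93 = $1,023,781.2
Disability exemption = min($12,000, 10% × $1,023,781.2) = min($12,000, $102,378.12) = $12,000 (dollar cap binds)
Taxable value = $1,023,781.2 − $115,100 − $12,000 = $896,681.2
Marlowe Township: $896,681.2 × 0.0061 = $5,469.75532
Saltmarsh County: $896,681.2 × 0.00665 = $5,962.92998
City of Linden: $896,681.2 × 0.0036 = $3,228.05232
Total = $14,660.73762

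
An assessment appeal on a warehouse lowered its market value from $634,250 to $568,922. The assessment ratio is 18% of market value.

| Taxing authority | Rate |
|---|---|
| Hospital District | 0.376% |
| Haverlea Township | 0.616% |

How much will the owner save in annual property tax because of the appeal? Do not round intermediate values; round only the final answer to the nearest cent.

Old assessed value = $634,250 × 0.18 = $114,165
New assessed value = $568,922 × 0.18 = $102,405.96
Combined rate = 0.00376 + 0.00616 = 0.00992
Old tax = $114,165 × 0.00992 = $1,132.5168
New tax = $102,405.96 × 0.00992 = $1,015.8671232
Reduction = $1,132.5168 − $1,015.8671232 = $116.6496768

$116.65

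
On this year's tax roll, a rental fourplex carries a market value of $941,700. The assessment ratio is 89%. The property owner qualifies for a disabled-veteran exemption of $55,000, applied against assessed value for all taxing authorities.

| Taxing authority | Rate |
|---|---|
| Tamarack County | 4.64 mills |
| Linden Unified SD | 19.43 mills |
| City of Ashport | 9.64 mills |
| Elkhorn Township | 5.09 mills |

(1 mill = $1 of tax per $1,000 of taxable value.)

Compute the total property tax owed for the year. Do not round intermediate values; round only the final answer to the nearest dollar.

Assessed value = $941,700 × 0.89 = $838,113
Taxable value = $838,113 − $55,000 = $783,113
Tamarack County: $783,113 × 0.00464 = $3,633.64432
Linden Unified SD: $783,113 × 0.01943 = $15,215.88559
City of Ashport: $783,113 × 0.00964 = $7,549.20932
Elkhorn Township: $783,113 × 0.00509 = $3,986.04517
Total = $3,633.64432 + $15,215.88559 + $7,549.20932 + $3,986.04517 = $30,384.7844

$30,385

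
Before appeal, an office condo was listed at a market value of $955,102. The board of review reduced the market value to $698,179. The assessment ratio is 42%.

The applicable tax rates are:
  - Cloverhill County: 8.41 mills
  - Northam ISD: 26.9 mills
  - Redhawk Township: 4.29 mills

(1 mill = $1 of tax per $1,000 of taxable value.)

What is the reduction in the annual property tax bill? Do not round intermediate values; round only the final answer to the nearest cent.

$4,273.14

Old assessed value = $955,102 × 0.42 = $401,142.84
New assessed value = $698,179 × 0.42 = $293,235.18
Combined rate = 0.00841 + 0.0269 + 0.00429 = 0.0396
Old tax = $401,142.84 × 0.0396 = $15,885.256464
New tax = $293,235.18 × 0.0396 = $11,612.113128
Reduction = $15,885.256464 − $11,612.113128 = $4,273.143336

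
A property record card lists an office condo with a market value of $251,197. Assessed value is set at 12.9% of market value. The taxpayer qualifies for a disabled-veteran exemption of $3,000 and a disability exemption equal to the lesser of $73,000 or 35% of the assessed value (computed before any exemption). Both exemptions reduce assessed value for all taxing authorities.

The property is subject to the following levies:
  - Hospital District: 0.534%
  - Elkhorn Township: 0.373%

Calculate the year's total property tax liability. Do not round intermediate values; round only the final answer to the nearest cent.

Assessed value = $251,197 × 0.129 = $32,404.413
Disability exemption = min($73,000, 35% × $32,404.413) = min($73,000, $11,341.54455) = $11,341.54455 (percentage binds)
Taxable value = $32,404.413 − $3,000 − $11,341.54455 = $18,062.86845
Hospital District: $18,062.86845 × 0.00534 = $96.455717523
Elkhorn Township: $18,062.86845 × 0.00373 = $67.3744993185
Total = $163.8302168415

$163.83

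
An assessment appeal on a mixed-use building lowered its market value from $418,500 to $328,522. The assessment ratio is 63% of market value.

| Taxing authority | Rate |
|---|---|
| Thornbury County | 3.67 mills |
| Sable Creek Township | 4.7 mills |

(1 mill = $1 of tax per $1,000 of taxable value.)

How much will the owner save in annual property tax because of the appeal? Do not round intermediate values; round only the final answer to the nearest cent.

$474.46

Old assessed value = $418,500 × 0.63 = $263,655
New assessed value = $328,522 × 0.63 = $206,968.86
Combined rate = 0.00367 + 0.0047 = 0.00837
Old tax = $263,655 × 0.00837 = $2,206.79235
New tax = $206,968.86 × 0.00837 = $1,732.3293582
Reduction = $2,206.79235 − $1,732.3293582 = $474.4629918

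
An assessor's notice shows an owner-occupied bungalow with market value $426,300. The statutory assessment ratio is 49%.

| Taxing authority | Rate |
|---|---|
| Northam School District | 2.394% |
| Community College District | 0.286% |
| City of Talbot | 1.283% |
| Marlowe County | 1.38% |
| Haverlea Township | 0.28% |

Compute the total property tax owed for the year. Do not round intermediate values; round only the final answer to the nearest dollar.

Assessed value = $426,300 × 0.49 = $208,887
Northam School District: $208,887 × 0.02394 = $5,000.75478
Community College District: $208,887 × 0.00286 = $597.41682
City of Talbot: $208,887 × 0.01283 = $2,680.02021
Marlowe County: $208,887 × 0.0138 = $2,882.6406
Haverlea Township: $208,887 × 0.0028 = $584.8836
Total = $5,000.75478 + $597.41682 + $2,680.02021 + $2,882.6406 + $584.8836 = $11,745.71601

$11,746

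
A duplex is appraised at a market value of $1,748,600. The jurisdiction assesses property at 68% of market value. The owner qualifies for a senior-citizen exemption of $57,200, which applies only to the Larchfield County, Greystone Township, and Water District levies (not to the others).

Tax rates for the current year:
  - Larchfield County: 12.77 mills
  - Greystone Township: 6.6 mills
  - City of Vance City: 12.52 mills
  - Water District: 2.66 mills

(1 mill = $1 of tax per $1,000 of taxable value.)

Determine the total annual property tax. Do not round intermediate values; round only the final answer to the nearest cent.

Assessed value = $1,748,600 × 0.68 = $1,189,048
Larchfield County: ($1,189,048 − $57,200) × 0.01277 = $1,131,848 × 0.01277 = $14,453.69896
Greystone Township: ($1,189,048 − $57,200) × 0.0066 = $1,131,848 × 0.0066 = $7,470.1968
City of Vance City: $1,189,048 × 0.01252 = $14,886.88096
Water District: ($1,189,048 − $57,200) × 0.00266 = $1,131,848 × 0.00266 = $3,010.71568
Total = $39,821.4924

$39,821.49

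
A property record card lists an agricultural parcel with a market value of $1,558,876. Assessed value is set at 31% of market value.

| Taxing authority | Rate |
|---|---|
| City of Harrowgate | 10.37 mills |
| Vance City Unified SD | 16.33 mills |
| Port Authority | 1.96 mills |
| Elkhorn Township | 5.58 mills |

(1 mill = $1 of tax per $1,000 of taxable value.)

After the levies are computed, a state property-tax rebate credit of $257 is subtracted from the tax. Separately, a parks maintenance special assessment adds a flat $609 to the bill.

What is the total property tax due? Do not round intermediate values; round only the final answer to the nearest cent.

$16,898.53

Assessed value = $1,558,876 × 0.31 = $483,251.56
City of Harrowgate: $483,251.56 × 0.01037 = $5,011.3186772
Vance City Unified SD: $483,251.56 × 0.01633 = $7,891.4979748
Port Authority: $483,251.56 × 0.00196 = $947.1730576
Elkhorn Township: $483,251.56 × 0.00558 = $2,696.5437048
Levies subtotal = $16,546.5334144
After credit = $16,546.5334144 − $257 = $16,289.5334144
Total = $16,289.5334144 + $609 = $16,898.5334144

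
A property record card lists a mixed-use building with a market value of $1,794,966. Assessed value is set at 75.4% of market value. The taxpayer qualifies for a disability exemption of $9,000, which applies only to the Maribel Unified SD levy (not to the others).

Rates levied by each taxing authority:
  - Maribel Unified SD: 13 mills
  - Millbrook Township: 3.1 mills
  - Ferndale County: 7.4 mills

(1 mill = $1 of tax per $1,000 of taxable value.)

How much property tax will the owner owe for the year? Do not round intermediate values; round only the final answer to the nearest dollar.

$31,688

Assessed value = $1,794,966 × 0.754 = $1,353,404.364
Maribel Unified SD: ($1,353,404.364 − $9,000) × 0.013 = $1,344,404.364 × 0.013 = $17,477.256732
Millbrook Township: $1,353,404.364 × 0.0031 = $4,195.5535284
Ferndale County: $1,353,404.364 × 0.0074 = $10,015.1922936
Total = $31,688.002554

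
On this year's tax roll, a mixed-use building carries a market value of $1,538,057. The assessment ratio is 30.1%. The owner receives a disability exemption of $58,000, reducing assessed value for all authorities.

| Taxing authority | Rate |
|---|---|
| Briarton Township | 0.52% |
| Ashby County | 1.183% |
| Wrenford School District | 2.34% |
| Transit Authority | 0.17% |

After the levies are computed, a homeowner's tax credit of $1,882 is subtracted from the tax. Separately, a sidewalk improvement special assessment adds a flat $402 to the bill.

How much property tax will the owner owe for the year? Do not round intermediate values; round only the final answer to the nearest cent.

Assessed value = $1,538,057 × 0.301 = $462,955.157
Taxable value = $462,955.157 − $58,000 = $404,955.157
Briarton Township: $404,955.157 × 0.0052 = $2,105.7668164
Ashby County: $404,955.157 × 0.01183 = $4,790.61950731
Wrenford School District: $404,955.157 × 0.0234 = $9,475.9506738
Transit Authority: $404,955.157 × 0.0017 = $688.4237669
Levies subtotal = $17,060.76076441
After credit = $17,060.76076441 − $1,882 = $15,178.76076441
Total = $15,178.76076441 + $402 = $15,580.76076441

$15,580.76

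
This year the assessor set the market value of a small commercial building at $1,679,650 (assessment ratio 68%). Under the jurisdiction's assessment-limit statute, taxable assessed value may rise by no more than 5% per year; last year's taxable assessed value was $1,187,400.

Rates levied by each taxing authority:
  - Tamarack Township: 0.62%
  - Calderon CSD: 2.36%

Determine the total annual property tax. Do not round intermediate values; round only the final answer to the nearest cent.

$34,036.43

Uncapped assessed value = $1,679,650 × 0.68 = $1,142,162
Cap limit = $1,187,400 × 1.05 = $1,246,770
Taxable assessed value = min($1,142,162, $1,246,770) = $1,142,162 (cap does not bind)
Tamarack Township: $1,142,162 × 0.0062 = $7,081.4044
Calderon CSD: $1,142,162 × 0.0236 = $26,955.0232
Total = $34,036.4276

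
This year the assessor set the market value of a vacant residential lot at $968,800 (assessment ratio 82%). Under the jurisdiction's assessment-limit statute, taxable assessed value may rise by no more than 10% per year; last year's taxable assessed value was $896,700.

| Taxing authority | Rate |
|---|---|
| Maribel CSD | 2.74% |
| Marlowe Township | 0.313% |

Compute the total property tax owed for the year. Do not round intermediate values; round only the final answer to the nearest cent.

$24,253.52

Uncapped assessed value = $968,800 × 0.82 = $794,416
Cap limit = $896,700 × 1.1 = $986,370
Taxable assessed value = min($794,416, $986,370) = $794,416 (cap does not bind)
Maribel CSD: $794,416 × 0.0274 = $21,766.9984
Marlowe Township: $794,416 × 0.00313 = $2,486.52208
Total = $24,253.52048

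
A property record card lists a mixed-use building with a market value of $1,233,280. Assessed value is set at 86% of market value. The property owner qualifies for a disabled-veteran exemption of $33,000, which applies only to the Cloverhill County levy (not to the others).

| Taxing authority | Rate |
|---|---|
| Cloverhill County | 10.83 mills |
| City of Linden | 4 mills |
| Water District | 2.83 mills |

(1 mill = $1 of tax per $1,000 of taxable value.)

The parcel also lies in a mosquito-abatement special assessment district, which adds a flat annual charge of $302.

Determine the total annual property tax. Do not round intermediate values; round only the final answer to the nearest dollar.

$18,675

Assessed value = $1,233,280 × 0.86 = $1,060,620.8
Cloverhill County: ($1,060,620.8 − $33,000) × 0.01083 = $1,027,620.8 × 0.01083 = $11,129.133264
City of Linden: $1,060,620.8 × 0.004 = $4,242.4832
Water District: $1,060,620.8 × 0.00283 = $3,001.556864
Levies subtotal = $18,373.173328
Total = $18,373.173328 + $302 = $18,675.173328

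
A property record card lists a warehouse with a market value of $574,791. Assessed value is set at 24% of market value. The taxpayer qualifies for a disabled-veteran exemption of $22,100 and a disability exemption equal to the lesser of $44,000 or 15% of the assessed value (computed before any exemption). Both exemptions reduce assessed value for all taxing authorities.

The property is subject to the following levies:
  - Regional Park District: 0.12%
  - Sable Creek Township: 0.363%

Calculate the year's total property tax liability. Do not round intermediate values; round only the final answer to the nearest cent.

$459.61

Assessed value = $574,791 × 0.24 = $137,949.84
Disability exemption = min($44,000, 15% × $137,949.84) = min($44,000, $20,692.476) = $20,692.476 (percentage binds)
Taxable value = $137,949.84 − $22,100 − $20,692.476 = $95,157.364
Regional Park District: $95,157.364 × 0.0012 = $114.1888368
Sable Creek Township: $95,157.364 × 0.00363 = $345.42123132
Total = $459.61006812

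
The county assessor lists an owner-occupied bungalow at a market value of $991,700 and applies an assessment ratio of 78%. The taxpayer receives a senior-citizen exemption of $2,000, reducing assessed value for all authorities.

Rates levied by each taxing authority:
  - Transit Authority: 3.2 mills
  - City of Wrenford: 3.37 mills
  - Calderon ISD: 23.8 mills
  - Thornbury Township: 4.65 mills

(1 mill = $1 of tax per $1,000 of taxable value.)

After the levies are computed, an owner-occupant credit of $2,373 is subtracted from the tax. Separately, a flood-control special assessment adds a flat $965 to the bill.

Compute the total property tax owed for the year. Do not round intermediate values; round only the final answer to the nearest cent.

Assessed value = $991,700 × 0.78 = $773,526
Taxable value = $773,526 − $2,000 = $771,526
Transit Authority: $771,526 × 0.0032 = $2,468.8832
City of Wrenford: $771,526 × 0.00337 = $2,600.04262
Calderon ISD: $771,526 × 0.0238 = $18,362.3188
Thornbury Township: $771,526 × 0.00465 = $3,587.5959
Levies subtotal = $27,018.84052
After credit = $27,018.84052 − $2,373 = $24,645.84052
Total = $24,645.84052 + $965 = $25,610.84052

$25,610.84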